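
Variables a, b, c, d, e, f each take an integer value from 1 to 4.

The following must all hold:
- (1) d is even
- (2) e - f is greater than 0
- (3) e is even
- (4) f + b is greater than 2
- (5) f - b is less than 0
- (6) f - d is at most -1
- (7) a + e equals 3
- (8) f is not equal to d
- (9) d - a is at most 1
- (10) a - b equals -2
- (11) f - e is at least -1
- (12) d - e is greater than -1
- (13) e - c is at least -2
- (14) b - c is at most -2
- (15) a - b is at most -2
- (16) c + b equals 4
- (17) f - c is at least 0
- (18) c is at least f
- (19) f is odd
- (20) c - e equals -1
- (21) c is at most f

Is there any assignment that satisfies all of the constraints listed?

Unsatisfiable

Constraints 6, 9, 11, 13, 14, and 15 give f − e ≥ -1, e − c ≥ -2, c − b ≥ 2, b − a ≥ 2, a − d ≥ -1, d − f ≥ 1.
Adding all 6 inequalities: the left sides telescope to 0, and the right sides sum to (-1) + (-2) + 2 + 2 + (-1) + 1 = 1. So 0 ≥ 1, which is false.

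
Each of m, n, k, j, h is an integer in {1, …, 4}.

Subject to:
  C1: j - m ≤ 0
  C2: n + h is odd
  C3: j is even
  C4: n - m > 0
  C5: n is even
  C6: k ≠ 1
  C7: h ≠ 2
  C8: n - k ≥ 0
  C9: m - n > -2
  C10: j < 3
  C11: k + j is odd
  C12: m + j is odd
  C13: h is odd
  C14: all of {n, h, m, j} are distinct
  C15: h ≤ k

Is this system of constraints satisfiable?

Satisfiable

Try m = 3, n = 4, k = 3, j = 2, h = 1.
Check constraint 1: j - m = -1; constraint 4: n - m = 1; constraint 8: n - k = 1. The remaining constraints are straightforward to verify.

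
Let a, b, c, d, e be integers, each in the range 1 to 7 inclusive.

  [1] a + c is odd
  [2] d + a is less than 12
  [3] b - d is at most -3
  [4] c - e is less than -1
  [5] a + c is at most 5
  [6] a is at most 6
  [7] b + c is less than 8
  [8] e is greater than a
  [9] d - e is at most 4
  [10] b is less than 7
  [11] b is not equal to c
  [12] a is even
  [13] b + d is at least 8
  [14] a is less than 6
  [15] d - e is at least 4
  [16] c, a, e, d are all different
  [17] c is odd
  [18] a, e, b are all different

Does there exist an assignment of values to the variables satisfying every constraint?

One satisfying assignment is a = 2, b = 4, c = 1, d = 7, e = 3.
For the less obvious constraints — constraint 2: d + a = 9; constraint 3: b - d = -3; constraint 4: c - e = -2 — and the others hold by inspection.

Satisfiable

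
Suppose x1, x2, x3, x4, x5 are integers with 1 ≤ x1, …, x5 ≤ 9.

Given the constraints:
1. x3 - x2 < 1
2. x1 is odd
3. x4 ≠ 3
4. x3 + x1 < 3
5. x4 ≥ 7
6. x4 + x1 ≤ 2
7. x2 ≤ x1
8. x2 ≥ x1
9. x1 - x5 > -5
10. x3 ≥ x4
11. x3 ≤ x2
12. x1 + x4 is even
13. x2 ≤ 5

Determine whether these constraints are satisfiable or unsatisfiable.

From constraints 5 and 10: x3 ≥ x4 and x4 ≥ 7, so x3 ≥ 7. From constraints 11 and 13: x3 ≤ x2 and x2 ≤ 5, so x3 ≤ 5. But 5 < 7, so no value of x3 works.

Unsatisfiable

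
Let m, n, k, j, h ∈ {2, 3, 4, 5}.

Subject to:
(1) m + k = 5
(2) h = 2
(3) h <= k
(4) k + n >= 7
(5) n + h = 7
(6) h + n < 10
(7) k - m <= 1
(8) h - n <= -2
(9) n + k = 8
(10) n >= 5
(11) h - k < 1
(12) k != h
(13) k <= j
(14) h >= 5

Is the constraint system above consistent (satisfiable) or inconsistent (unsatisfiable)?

Unsatisfiable

From constraint 10: n ≥ 5. From constraints 3 and 14: k ≥ h ≥ 5. Hence n + k ≥ 10. But constraint 9 requires n + k = 8, and 8 < 10. Contradiction.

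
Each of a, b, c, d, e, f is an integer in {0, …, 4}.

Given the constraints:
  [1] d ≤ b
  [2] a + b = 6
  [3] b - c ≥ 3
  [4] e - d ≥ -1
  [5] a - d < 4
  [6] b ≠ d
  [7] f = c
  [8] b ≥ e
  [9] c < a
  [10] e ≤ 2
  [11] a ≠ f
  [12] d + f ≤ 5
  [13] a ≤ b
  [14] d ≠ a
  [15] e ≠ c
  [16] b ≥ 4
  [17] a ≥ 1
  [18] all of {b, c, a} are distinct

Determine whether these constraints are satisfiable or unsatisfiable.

Satisfiable

The assignment a = 2, b = 4, c = 1, d = 1, e = 2, f = 1 works:
  constraint 2 holds since a + b = 6.
  constraint 3 holds since b - c = 3.
The rest check out directly.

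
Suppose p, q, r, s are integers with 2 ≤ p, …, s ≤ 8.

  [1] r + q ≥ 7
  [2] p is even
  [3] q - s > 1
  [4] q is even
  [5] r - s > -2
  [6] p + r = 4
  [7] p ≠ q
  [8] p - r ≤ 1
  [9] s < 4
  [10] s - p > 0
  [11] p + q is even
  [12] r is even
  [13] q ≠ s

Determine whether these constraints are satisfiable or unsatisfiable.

Take p = 2, q = 6, r = 2, s = 3. Then constraint 1: r + q = 8; constraint 3: q - s = 3, and every other listed constraint is also met.

Satisfiable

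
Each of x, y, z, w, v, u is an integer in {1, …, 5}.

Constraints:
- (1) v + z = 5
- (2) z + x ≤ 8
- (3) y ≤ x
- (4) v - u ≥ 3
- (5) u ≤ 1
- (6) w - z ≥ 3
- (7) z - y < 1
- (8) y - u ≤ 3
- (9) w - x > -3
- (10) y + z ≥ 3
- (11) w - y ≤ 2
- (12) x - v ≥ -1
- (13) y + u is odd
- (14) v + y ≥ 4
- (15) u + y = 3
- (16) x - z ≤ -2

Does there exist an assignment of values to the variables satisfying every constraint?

Constraints 4, 6, 8, 11, 12, and 16 give v − u ≥ 3, u − y ≥ -3, y − w ≥ -2, w − z ≥ 3, z − x ≥ 2, x − v ≥ -1.
Adding all 6 inequalities: the left sides telescope to 0, and the right sides sum to 3 + (-3) + (-2) + 3 + 2 + (-1) = 2. So 0 ≥ 2, which is false.

Unsatisfiable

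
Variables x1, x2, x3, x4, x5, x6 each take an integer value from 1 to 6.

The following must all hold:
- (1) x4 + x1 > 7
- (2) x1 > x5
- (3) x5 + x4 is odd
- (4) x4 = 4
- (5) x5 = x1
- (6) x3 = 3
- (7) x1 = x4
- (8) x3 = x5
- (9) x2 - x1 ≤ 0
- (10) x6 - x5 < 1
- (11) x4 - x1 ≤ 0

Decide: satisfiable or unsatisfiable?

Constraint 6 fixes x3 = 3 and constraint 4 fixes x4 = 4. Constraints 5, 7, and 8 give x3 = x5 = x1 = x4, so x3 = x4. But 3 ≠ 4 — contradiction.

Unsatisfiable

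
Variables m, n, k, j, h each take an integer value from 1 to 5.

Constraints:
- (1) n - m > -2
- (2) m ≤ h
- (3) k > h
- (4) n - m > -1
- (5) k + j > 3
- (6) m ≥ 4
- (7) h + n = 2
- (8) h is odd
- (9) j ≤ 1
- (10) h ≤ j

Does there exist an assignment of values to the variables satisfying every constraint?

From constraints 2 and 6: h ≥ m and m ≥ 4, so h ≥ 4. From constraints 9 and 10: h ≤ j and j ≤ 1, so h ≤ 1. But 1 < 4, so no value of h works.

Unsatisfiable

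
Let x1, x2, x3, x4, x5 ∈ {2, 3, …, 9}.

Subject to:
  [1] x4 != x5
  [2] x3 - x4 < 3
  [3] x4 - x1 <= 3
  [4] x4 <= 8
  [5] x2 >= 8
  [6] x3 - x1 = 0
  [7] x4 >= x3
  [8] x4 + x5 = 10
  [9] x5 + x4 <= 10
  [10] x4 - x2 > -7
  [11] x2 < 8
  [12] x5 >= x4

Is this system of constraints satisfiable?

From constraint 5: x2 ≥ 8. From constraint 11: x2 ≤ 7. But 7 < 8, so no value of x2 works.

Unsatisfiable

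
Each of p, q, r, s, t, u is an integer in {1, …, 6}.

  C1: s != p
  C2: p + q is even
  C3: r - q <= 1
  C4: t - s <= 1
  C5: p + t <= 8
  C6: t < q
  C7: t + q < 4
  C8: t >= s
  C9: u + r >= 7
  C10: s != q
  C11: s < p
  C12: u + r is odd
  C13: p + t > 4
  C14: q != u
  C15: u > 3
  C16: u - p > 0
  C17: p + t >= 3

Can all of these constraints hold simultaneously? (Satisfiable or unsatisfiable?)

Satisfiable

Try p = 4, q = 2, r = 1, s = 1, t = 1, u = 6.
Check constraint 3: r - q = -1; constraint 4: t - s = 0; constraint 5: p + t = 5. The remaining constraints are straightforward to verify.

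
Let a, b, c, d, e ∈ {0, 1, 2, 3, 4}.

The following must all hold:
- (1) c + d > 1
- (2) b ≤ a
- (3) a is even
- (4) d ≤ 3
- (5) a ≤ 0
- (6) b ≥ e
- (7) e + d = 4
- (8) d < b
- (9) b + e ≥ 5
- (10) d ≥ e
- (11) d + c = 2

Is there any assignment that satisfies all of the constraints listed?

From constraints 2 and 5: b ≤ a ≤ 0. From constraints 4 and 10: e ≤ d ≤ 3. Hence b + e ≤ 3. But constraint 9 requires b + e ≥ 5, and 5 > 3. Contradiction.

Unsatisfiable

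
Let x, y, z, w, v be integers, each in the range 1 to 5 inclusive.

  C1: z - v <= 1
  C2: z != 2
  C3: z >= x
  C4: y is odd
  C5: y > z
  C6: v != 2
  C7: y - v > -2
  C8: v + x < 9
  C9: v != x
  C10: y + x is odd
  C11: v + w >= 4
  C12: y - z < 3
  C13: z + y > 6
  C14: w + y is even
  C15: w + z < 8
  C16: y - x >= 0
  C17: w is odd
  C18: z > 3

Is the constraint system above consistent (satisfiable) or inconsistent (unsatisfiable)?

Satisfiable

Try x = 2, y = 5, z = 4, w = 1, v = 5.
Check constraint 1: z - v = -1; constraint 7: y - v = 0. The remaining constraints are straightforward to verify.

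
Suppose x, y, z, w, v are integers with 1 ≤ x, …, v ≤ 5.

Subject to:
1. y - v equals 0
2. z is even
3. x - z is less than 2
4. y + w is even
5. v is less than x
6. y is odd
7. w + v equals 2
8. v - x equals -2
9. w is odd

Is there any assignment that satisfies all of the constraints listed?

Try x = 3, y = 1, z = 4, w = 1, v = 1.
Check constraint 1: y - v = 0; constraint 3: x - z = -1. The remaining constraints are straightforward to verify.

Satisfiable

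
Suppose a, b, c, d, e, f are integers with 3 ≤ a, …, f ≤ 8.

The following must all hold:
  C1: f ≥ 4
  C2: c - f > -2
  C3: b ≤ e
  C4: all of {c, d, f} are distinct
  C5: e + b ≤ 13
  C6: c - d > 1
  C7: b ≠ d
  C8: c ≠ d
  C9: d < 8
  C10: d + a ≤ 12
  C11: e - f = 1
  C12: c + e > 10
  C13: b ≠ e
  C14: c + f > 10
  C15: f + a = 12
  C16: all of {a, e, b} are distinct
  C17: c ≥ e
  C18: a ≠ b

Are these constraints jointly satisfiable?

The assignment a = 7, b = 5, c = 6, d = 3, e = 6, f = 5 works:
  constraint 2 holds since c - f = 1.
  constraint 5 holds since e + b = 11.
  constraint 6 holds since c - d = 3.
The rest check out directly.

Satisfiable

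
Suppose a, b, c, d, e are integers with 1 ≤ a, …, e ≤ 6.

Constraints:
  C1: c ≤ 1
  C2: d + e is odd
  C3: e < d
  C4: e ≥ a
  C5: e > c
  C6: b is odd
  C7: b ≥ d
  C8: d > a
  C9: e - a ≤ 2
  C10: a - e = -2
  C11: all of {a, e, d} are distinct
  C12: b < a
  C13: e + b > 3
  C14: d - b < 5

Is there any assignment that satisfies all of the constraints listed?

Constraints 3, 4, 7, and 12 give d ≤ b, b < a, a ≤ e, e < d. Chaining: d ≤ b < a ≤ e < d, which forces d < d — impossible.

Unsatisfiable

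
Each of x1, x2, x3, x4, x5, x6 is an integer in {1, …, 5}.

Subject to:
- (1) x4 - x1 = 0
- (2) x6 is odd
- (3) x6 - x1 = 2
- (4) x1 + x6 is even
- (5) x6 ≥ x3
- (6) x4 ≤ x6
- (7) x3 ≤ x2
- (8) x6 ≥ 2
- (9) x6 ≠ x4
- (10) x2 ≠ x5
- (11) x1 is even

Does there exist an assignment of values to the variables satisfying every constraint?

Unsatisfiable

Constraint 11 makes x1 even and constraint 2 makes x6 odd, so x1 + x6 must be odd. Constraint 4 says x1 + x6 is even — contradiction.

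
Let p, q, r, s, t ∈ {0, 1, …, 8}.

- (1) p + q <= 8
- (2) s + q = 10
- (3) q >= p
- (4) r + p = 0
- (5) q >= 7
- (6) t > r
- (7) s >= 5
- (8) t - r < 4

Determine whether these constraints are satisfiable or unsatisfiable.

From constraint 7: s ≥ 5. From constraint 5: q ≥ 7. Hence s + q ≥ 12. But constraint 2 requires s + q = 10, and 10 < 12. Contradiction.

Unsatisfiable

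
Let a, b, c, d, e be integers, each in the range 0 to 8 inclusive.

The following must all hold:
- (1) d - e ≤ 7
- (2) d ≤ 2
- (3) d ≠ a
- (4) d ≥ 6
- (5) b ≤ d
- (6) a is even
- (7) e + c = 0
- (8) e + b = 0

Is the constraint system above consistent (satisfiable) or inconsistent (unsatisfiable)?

From constraint 4: d ≥ 6. From constraint 2: d ≤ 2. But 2 < 6, so no value of d works.

Unsatisfiable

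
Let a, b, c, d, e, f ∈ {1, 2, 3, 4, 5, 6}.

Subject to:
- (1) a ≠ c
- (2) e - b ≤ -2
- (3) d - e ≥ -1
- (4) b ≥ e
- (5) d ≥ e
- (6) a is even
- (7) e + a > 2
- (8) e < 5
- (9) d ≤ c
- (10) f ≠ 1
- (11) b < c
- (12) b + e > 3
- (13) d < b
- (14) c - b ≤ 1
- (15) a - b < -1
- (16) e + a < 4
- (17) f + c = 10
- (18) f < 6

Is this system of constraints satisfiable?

Satisfiable

Try a = 2, b = 5, c = 6, d = 2, e = 1, f = 4.
Check constraint 2: e - b = -4; constraint 3: d - e = 1. The remaining constraints are straightforward to verify.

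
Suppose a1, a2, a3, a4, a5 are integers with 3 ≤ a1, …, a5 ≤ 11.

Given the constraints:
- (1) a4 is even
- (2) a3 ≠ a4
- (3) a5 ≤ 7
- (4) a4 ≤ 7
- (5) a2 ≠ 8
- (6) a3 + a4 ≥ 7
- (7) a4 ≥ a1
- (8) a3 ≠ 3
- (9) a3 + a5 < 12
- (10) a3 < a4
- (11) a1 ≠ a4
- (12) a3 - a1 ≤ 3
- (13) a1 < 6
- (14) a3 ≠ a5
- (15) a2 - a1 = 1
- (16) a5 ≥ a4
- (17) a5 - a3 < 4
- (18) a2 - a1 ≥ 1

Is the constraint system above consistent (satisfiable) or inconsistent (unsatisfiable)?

Satisfiable

One satisfying assignment is a1 = 3, a2 = 4, a3 = 4, a4 = 6, a5 = 7.
For the less obvious constraints — constraint 6: a3 + a4 = 10; constraint 9: a3 + a5 = 11; constraint 12: a3 - a1 = 1 — and the others hold by inspection.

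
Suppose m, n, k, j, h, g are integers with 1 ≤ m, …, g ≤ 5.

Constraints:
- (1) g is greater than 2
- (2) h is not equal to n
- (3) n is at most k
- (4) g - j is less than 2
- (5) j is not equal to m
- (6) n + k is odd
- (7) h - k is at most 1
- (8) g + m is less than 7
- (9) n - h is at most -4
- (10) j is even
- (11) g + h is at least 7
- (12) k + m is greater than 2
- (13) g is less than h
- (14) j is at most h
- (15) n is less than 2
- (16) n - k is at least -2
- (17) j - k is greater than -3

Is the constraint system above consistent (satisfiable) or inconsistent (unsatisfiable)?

Constraints 7, 9, and 16 give n − k ≥ -2, k − h ≥ -1, h − n ≥ 4.
Adding all 3 inequalities: the left sides telescope to 0, and the right sides sum to (-2) + (-1) + 4 = 1. So 0 ≥ 1, which is false.

Unsatisfiable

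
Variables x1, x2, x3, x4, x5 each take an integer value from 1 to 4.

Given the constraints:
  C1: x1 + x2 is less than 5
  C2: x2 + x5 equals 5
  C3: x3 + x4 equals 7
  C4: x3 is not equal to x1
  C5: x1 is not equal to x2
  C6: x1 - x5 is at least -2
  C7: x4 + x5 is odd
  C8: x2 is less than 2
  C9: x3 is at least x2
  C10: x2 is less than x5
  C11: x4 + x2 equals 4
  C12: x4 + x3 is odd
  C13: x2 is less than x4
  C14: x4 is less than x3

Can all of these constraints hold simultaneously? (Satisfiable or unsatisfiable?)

Setting (x1, x2, x3, x4, x5) = (2, 1, 4, 3, 4) satisfies everything: constraint 1: x1 + x2 = 3; constraint 2: x2 + x5 = 5; constraint 3: x3 + x4 = 7, and the others follow.

Satisfiable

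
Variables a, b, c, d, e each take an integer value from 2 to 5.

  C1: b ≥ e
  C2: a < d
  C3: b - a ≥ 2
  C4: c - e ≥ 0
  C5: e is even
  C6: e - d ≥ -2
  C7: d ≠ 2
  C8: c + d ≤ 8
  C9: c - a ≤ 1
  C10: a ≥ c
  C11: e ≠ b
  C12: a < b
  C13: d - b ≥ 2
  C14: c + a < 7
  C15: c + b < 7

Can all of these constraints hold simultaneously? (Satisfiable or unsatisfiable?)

Constraints 3, 4, 6, 9, and 13 give c − e ≥ 0, e − d ≥ -2, d − b ≥ 2, b − a ≥ 2, a − c ≥ -1.
Adding all 5 inequalities: the left sides telescope to 0, and the right sides sum to 0 + (-2) + 2 + 2 + (-1) = 1. So 0 ≥ 1, which is false.

Unsatisfiable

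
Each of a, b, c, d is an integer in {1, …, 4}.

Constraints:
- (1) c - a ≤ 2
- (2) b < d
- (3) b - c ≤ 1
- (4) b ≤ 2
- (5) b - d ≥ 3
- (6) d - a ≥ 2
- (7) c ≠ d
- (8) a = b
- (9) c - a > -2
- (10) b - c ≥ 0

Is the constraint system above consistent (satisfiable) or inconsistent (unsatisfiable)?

Unsatisfiable

Constraints 1, 3, 5, and 6 give d − a ≥ 2, a − c ≥ -2, c − b ≥ -1, b − d ≥ 3.
Adding all 4 inequalities: the left sides telescope to 0, and the right sides sum to 2 + (-2) + (-1) + 3 = 2. So 0 ≥ 2, which is false.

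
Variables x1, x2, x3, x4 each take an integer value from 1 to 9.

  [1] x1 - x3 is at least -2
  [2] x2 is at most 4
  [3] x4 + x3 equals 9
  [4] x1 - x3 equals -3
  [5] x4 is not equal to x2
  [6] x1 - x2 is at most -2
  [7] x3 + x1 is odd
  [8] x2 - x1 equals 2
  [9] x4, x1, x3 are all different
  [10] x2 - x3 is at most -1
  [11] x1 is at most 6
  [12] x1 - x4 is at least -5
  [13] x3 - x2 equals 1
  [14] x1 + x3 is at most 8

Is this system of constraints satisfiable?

Constraints 1, 6, and 10 give x1 − x3 ≥ -2, x3 − x2 ≥ 1, x2 − x1 ≥ 2.
Adding all 3 inequalities: the left sides telescope to 0, and the right sides sum to (-2) + 1 + 2 = 1. So 0 ≥ 1, which is false.

Unsatisfiable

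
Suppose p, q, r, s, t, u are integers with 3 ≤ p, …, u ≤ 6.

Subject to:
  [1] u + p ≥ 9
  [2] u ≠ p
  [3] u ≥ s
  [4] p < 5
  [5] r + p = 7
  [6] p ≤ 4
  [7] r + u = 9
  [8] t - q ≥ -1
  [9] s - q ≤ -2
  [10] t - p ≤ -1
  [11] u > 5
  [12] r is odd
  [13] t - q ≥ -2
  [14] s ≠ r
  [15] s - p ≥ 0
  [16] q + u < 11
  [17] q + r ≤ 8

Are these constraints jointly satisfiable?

Unsatisfiable

Constraints 8, 9, 10, and 15 give t − q ≥ -1, q − s ≥ 2, s − p ≥ 0, p − t ≥ 1.
Adding all 4 inequalities: the left sides telescope to 0, and the right sides sum to (-1) + 2 + 0 + 1 = 2. So 0 ≥ 2, which is false.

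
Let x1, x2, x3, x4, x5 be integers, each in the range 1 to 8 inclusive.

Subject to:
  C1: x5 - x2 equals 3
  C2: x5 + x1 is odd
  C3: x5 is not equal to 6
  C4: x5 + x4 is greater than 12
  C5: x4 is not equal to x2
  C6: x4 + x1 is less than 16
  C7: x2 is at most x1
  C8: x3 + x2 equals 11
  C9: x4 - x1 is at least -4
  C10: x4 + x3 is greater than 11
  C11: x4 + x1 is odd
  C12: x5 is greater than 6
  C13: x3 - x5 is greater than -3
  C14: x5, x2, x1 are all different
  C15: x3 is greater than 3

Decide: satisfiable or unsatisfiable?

Satisfiable

Take x1 = 8, x2 = 4, x3 = 7, x4 = 7, x5 = 7. Then constraint 1: x5 - x2 = 3; constraint 4: x5 + x4 = 14, and every other listed constraint is also met.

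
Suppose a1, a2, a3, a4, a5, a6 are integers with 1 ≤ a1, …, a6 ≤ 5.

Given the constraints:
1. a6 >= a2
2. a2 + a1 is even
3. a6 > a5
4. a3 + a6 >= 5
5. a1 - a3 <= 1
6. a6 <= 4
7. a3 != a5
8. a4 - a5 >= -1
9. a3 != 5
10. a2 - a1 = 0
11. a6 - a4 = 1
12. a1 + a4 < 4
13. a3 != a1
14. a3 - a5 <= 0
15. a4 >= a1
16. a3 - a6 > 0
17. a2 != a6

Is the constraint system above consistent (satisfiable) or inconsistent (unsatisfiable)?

Constraints 3, 14, and 16 give a3 ≤ a5, a5 < a6, a6 < a3. Chaining: a3 ≤ a5 < a6 < a3, which forces a3 < a3 — impossible.

Unsatisfiable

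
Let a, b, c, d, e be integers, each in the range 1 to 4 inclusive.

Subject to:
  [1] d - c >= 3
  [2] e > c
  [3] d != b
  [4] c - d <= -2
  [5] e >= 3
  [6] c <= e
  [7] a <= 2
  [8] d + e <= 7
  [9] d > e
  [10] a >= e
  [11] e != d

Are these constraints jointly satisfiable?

From constraints 5 and 10: a ≥ e and e ≥ 3, so a ≥ 3. From constraint 7: a ≤ 2. But 2 < 3, so no value of a works.

Unsatisfiable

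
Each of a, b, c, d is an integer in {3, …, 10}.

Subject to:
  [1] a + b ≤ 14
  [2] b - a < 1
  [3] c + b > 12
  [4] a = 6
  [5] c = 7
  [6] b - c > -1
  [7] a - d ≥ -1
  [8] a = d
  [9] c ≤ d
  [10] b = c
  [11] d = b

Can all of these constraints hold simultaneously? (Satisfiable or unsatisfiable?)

Constraint 4 fixes a = 6 and constraint 5 fixes c = 7. Constraints 8, 10, and 11 give a = d = b = c, so a = c. But 6 ≠ 7 — contradiction.

Unsatisfiable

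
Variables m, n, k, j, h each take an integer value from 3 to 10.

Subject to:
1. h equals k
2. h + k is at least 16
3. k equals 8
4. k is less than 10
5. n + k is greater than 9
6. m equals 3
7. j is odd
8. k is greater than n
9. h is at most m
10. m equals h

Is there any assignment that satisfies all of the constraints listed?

Constraint 6 fixes m = 3 and constraint 3 fixes k = 8. Constraints 1 and 10 give m = h = k, so m = k. But 3 ≠ 8 — contradiction.

Unsatisfiable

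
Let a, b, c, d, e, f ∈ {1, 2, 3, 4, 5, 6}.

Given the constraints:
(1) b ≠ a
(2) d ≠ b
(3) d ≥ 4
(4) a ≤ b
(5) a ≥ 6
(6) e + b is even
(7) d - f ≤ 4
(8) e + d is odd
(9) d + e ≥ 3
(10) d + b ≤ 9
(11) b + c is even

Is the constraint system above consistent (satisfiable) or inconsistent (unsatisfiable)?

Unsatisfiable

From constraint 3: d ≥ 4. From constraints 4 and 5: b ≥ a ≥ 6. Hence d + b ≥ 10. But constraint 10 requires d + b ≤ 9, and 9 < 10. Contradiction.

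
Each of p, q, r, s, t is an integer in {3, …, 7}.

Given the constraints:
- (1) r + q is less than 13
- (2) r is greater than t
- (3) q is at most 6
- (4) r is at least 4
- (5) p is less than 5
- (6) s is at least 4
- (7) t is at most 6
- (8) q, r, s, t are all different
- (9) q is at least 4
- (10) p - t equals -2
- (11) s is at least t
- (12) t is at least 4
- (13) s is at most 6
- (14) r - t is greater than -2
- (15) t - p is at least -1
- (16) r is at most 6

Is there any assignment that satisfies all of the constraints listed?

Constraints 3, 4, 6, 7, 9, 12, 13, and 16 confine each of q, r, s, t to the 3 values {4, …, 6}.
Constraint 8 requires all 4 of them to be distinct, but only 3 values are available — impossible by the pigeonhole principle.

Unsatisfiable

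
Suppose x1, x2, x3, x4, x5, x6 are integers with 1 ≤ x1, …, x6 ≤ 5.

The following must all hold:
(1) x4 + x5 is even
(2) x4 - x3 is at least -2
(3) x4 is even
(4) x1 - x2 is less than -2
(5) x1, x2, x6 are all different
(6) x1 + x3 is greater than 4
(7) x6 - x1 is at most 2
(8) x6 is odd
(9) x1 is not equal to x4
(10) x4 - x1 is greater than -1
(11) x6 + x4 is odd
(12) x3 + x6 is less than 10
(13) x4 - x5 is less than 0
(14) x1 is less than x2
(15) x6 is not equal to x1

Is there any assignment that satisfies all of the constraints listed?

Take x1 = 1, x2 = 5, x3 = 4, x4 = 2, x5 = 4, x6 = 3. Then constraint 2: x4 - x3 = -2; constraint 4: x1 - x2 = -4, and every other listed constraint is also met.

Satisfiable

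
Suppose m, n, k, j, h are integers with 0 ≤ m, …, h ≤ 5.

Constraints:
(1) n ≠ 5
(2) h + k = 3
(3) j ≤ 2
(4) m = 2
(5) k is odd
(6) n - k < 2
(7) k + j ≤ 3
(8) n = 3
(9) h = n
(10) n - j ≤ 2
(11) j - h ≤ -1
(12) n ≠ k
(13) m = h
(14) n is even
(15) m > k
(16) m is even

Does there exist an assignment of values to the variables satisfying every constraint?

Unsatisfiable

Constraint 4 fixes m = 2 and constraint 8 fixes n = 3. Constraints 9 and 13 give m = h = n, so m = n. But 2 ≠ 3 — contradiction.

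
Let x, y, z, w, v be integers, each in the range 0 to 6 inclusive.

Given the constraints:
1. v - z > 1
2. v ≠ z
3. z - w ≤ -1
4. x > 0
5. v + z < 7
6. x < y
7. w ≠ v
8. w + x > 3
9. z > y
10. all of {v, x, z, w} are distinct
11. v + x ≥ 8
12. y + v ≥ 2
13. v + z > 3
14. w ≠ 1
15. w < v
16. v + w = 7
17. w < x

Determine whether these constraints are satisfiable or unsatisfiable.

Unsatisfiable

Constraints 3, 6, 9, and 17 give x < y, y < z, z < w, w < x. Chaining: x < y < z < w < x, which forces x < x — impossible.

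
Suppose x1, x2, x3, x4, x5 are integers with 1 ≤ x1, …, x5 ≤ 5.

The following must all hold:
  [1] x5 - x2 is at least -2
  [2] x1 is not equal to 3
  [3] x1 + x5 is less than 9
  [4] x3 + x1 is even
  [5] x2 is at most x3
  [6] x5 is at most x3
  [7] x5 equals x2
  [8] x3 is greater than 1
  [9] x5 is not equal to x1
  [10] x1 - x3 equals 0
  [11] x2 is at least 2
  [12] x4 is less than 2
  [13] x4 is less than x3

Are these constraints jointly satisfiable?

Satisfiable

One satisfying assignment is x1 = 5, x2 = 2, x3 = 5, x4 = 1, x5 = 2.
For the less obvious constraints — constraint 1: x5 - x2 = 0; constraint 3: x1 + x5 = 7; constraint 10: x1 - x3 = 0 — and the others hold by inspection.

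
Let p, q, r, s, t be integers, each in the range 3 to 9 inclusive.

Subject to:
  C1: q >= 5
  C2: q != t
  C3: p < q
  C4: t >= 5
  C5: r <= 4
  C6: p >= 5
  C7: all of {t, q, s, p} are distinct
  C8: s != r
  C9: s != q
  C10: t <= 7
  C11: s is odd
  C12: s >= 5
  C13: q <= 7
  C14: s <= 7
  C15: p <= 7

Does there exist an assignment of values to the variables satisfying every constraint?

Constraints 1, 4, 6, 10, 12, 13, 14, and 15 confine each of t, q, s, p to the 3 values {5, …, 7}.
Constraint 7 requires all 4 of them to be distinct, but only 3 values are available — impossible by the pigeonhole principle.

Unsatisfiable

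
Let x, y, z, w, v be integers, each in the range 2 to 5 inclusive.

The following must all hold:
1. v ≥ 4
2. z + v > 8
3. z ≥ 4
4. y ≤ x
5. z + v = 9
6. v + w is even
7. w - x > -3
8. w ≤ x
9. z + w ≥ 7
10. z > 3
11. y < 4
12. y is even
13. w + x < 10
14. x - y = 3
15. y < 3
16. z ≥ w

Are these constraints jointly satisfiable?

One satisfying assignment is x = 5, y = 2, z = 4, w = 3, v = 5.
For the less obvious constraints — constraint 2: z + v = 9; constraint 5: z + v = 9 — and the others hold by inspection.

Satisfiable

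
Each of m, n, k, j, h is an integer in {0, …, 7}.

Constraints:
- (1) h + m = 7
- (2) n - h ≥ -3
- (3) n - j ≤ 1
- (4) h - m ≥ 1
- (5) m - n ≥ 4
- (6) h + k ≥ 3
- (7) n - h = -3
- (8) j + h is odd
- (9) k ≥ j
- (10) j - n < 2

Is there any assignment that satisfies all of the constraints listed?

Constraints 2, 4, and 5 give m − n ≥ 4, n − h ≥ -3, h − m ≥ 1.
Adding all 3 inequalities: the left sides telescope to 0, and the right sides sum to 4 + (-3) + 1 = 2. So 0 ≥ 2, which is false.

Unsatisfiable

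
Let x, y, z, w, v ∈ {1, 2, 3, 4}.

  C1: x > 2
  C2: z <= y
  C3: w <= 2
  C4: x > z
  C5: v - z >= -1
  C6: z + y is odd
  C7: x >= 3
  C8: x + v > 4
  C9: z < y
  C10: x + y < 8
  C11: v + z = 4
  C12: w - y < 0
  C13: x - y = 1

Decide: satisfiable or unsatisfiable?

Take x = 3, y = 2, z = 1, w = 1, v = 3. Then constraint 5: v - z = 2; constraint 8: x + v = 6; constraint 10: x + y = 5, and every other listed constraint is also met.

Satisfiable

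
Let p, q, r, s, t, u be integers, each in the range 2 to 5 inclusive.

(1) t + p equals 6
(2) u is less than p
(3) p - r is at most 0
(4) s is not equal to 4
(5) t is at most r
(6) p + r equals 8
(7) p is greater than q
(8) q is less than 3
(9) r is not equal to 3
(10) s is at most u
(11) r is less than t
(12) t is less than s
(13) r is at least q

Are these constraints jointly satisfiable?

Unsatisfiable

Constraints 2, 3, 10, 11, and 12 give s ≤ u, u < p, p ≤ r, r < t, t < s. Chaining: s ≤ u < p ≤ r < t < s, which forces s < s — impossible.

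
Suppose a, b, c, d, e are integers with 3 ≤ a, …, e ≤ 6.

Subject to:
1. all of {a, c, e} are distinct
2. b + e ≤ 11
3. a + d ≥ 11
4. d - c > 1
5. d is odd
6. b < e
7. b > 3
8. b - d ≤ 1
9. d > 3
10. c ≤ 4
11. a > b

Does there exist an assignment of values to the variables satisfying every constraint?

Satisfiable

Setting (a, b, c, d, e) = (6, 4, 3, 5, 5) satisfies everything: constraint 2: b + e = 9; constraint 3: a + d = 11, and the others follow.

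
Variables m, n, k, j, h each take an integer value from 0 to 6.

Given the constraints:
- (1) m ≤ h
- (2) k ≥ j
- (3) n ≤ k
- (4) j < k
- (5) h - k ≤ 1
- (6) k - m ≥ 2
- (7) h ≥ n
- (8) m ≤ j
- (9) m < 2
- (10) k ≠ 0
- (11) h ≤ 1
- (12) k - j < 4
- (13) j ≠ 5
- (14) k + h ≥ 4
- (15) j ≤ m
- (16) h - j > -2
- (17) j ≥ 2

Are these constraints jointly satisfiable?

Unsatisfiable

From constraints 15 and 17: m ≥ j and j ≥ 2, so m ≥ 2. From constraints 1 and 11: m ≤ h and h ≤ 1, so m ≤ 1. But 1 < 2, so no value of m works.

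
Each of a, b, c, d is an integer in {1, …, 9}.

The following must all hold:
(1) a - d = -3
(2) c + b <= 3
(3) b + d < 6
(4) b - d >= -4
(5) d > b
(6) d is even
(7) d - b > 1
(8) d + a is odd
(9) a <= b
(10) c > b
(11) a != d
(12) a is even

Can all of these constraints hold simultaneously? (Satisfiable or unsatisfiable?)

Unsatisfiable

Constraint 6 makes d even and constraint 12 makes a even, so d + a must be even. Constraint 8 says d + a is odd — contradiction.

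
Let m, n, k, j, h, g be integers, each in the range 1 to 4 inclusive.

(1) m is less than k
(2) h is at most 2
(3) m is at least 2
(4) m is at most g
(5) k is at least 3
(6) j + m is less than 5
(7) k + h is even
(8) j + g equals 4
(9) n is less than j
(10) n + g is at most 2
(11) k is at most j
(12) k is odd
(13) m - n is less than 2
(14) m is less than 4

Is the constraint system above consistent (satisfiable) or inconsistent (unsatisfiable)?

Unsatisfiable

From constraints 5 and 11: j ≥ k ≥ 3. From constraints 3 and 4: g ≥ m ≥ 2. Hence j + g ≥ 5. But constraint 8 requires j + g = 4, and 4 < 5. Contradiction.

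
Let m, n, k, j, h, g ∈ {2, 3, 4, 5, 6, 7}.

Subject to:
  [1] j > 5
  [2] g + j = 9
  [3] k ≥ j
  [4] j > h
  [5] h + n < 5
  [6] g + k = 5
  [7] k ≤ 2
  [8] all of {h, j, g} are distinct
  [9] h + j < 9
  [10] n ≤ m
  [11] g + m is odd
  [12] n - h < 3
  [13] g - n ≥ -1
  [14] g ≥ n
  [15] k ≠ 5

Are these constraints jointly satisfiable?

From constraint 1: j ≥ 6. From constraints 3 and 7: j ≤ k and k ≤ 2, so j ≤ 2. But 2 < 6, so no value of j works.

Unsatisfiable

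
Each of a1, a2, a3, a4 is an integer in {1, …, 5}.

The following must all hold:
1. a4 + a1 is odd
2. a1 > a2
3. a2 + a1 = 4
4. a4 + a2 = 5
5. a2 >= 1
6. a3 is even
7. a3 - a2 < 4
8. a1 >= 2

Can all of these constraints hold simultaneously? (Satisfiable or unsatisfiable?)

Setting (a1, a2, a3, a4) = (3, 1, 4, 4) satisfies everything: constraint 3: a2 + a1 = 4; constraint 4: a4 + a2 = 5, and the others follow.

Satisfiable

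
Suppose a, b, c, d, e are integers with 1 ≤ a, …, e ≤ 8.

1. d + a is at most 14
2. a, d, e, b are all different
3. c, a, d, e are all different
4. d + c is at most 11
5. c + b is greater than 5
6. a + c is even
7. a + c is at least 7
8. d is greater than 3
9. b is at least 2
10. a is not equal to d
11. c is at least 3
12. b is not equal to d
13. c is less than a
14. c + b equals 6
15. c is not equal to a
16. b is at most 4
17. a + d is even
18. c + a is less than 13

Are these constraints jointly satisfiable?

Satisfiable

The assignment a = 7, b = 3, c = 3, d = 5, e = 4 works:
  constraint 1 holds since d + a = 12.
  constraint 4 holds since d + c = 8.
The rest check out directly.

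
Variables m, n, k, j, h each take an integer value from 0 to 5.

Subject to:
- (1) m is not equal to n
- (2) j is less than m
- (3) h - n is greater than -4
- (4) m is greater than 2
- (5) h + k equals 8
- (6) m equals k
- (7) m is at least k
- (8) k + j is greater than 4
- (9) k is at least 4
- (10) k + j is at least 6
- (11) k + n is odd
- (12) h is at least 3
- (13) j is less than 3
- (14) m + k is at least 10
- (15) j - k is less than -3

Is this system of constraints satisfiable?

The assignment m = 5, n = 4, k = 5, j = 1, h = 3 works:
  constraint 3 holds since h - n = -1.
  constraint 5 holds since h + k = 8.
  constraint 8 holds since k + j = 6.
The rest check out directly.

Satisfiable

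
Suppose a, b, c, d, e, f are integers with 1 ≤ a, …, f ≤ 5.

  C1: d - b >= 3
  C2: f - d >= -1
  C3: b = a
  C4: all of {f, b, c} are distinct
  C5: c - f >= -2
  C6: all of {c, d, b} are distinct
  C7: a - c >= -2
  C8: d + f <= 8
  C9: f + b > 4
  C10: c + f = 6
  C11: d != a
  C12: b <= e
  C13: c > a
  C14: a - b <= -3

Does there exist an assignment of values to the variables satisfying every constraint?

Constraints 1, 2, 5, 7, and 14 give b − a ≥ 3, a − c ≥ -2, c − f ≥ -2, f − d ≥ -1, d − b ≥ 3.
Adding all 5 inequalities: the left sides telescope to 0, and the right sides sum to 3 + (-2) + (-2) + (-1) + 3 = 1. So 0 ≥ 1, which is false.

Unsatisfiable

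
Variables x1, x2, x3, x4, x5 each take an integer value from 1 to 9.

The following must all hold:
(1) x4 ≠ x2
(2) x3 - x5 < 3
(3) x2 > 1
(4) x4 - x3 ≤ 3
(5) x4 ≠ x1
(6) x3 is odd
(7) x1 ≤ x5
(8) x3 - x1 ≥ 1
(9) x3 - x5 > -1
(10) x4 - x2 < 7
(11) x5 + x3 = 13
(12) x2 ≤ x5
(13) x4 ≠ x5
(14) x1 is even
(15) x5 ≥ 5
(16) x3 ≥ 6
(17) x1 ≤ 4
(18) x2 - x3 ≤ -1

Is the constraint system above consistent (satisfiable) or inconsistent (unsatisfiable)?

Satisfiable

One satisfying assignment is x1 = 4, x2 = 4, x3 = 7, x4 = 9, x5 = 6.
For the less obvious constraints — constraint 2: x3 - x5 = 1; constraint 4: x4 - x3 = 2 — and the others hold by inspection.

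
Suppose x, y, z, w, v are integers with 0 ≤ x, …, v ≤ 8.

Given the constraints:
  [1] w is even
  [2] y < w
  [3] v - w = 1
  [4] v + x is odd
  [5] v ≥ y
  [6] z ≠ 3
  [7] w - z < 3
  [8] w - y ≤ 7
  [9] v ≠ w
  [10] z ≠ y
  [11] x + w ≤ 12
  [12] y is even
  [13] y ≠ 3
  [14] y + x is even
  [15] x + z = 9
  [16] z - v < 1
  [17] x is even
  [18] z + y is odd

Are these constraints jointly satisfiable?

The assignment x = 4, y = 0, z = 5, w = 6, v = 7 works:
  constraint 3 holds since v - w = 1.
  constraint 7 holds since w - z = 1.
The rest check out directly.

Satisfiable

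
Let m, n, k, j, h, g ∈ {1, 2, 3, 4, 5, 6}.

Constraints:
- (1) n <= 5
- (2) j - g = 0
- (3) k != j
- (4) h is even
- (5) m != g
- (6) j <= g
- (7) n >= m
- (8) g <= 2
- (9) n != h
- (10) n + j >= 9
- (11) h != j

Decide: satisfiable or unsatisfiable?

Unsatisfiable

From constraint 1: n ≤ 5. From constraints 6 and 8: j ≤ g ≤ 2. Hence n + j ≤ 7. But constraint 10 requires n + j ≥ 9, and 9 > 7. Contradiction.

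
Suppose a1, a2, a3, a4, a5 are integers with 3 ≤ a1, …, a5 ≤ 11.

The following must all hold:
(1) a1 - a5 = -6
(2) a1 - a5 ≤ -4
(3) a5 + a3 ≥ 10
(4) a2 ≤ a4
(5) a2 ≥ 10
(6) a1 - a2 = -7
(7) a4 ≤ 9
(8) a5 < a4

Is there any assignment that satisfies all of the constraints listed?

Unsatisfiable

From constraint 5: a2 ≥ 10. From constraints 4 and 7: a2 ≤ a4 and a4 ≤ 9, so a2 ≤ 9. But 9 < 10, so no value of a2 works.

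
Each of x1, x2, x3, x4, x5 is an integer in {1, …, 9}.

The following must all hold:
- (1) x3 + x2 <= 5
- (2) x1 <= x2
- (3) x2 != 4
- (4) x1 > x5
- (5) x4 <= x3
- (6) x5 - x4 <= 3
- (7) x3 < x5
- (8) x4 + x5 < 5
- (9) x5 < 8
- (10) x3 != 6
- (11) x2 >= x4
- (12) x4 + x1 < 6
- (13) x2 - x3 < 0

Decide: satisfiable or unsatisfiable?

Constraints 2, 4, 7, and 13 give x3 < x5, x5 < x1, x1 ≤ x2, x2 < x3. Chaining: x3 < x5 < x1 ≤ x2 < x3, which forces x3 < x3 — impossible.

Unsatisfiable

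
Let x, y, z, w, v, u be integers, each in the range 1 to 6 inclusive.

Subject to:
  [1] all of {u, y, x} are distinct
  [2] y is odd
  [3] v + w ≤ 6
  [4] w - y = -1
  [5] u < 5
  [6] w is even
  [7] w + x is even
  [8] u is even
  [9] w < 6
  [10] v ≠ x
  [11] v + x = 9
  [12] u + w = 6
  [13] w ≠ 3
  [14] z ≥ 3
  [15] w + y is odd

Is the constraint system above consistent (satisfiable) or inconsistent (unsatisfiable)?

The assignment x = 6, y = 3, z = 3, w = 2, v = 3, u = 4 works:
  constraint 3 holds since v + w = 5.
  constraint 4 holds since w - y = -1.
  constraint 11 holds since v + x = 9.
The rest check out directly.

Satisfiable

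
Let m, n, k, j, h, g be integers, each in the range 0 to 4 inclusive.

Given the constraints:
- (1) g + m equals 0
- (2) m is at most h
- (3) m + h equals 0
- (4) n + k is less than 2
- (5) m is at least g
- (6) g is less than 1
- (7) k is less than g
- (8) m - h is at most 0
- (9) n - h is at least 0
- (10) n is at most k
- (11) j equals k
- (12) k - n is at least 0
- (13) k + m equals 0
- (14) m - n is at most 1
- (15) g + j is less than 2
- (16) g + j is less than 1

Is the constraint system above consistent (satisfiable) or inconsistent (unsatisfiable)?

Unsatisfiable

Constraints 2, 5, 7, 9, and 10 give h ≤ n, n ≤ k, k < g, g ≤ m, m ≤ h. Chaining: h ≤ n ≤ k < g ≤ m ≤ h, which forces h < h — impossible.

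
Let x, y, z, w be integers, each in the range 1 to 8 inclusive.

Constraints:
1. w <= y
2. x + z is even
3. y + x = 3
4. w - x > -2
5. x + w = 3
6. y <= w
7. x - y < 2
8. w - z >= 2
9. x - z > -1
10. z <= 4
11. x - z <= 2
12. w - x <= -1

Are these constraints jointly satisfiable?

Constraints 8, 11, and 12 give x − w ≥ 1, w − z ≥ 2, z − x ≥ -2.
Adding all 3 inequalities: the left sides telescope to 0, and the right sides sum to 1 + 2 + (-2) = 1. So 0 ≥ 1, which is false.

Unsatisfiable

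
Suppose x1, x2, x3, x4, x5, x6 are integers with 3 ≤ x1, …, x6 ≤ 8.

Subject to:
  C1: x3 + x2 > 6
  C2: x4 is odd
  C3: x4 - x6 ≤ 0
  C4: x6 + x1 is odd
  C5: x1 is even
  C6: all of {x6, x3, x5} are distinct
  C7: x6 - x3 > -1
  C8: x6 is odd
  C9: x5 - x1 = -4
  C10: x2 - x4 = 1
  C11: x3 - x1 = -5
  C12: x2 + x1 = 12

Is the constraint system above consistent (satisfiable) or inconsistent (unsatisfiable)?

Satisfiable

The assignment x1 = 8, x2 = 4, x3 = 3, x4 = 3, x5 = 4, x6 = 5 works:
  constraint 1 holds since x3 + x2 = 7.
  constraint 3 holds since x4 - x6 = -2.
  constraint 7 holds since x6 - x3 = 2.
The rest check out directly.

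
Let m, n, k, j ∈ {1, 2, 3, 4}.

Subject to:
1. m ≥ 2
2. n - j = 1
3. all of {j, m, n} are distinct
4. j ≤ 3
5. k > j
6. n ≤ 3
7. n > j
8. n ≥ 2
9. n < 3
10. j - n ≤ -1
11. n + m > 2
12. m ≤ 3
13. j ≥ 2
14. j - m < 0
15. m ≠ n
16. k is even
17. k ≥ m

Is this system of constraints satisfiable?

Constraints 1, 4, 6, 8, 12, and 13 confine each of j, m, n to the 2 values {2, 3}.
Constraint 3 requires all 3 of them to be distinct, but only 2 values are available — impossible by the pigeonhole principle.

Unsatisfiable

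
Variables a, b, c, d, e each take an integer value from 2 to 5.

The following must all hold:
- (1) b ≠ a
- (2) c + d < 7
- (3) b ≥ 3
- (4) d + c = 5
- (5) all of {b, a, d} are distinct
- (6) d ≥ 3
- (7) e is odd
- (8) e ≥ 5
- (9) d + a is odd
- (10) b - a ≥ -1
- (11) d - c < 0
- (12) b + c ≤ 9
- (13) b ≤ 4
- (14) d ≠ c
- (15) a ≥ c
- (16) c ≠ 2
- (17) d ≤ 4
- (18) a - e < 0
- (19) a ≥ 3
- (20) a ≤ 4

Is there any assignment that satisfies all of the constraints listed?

Unsatisfiable

Constraints 3, 6, 13, 17, 19, and 20 confine each of b, a, d to the 2 values {3, 4}.
Constraint 5 requires all 3 of them to be distinct, but only 2 values are available — impossible by the pigeonhole principle.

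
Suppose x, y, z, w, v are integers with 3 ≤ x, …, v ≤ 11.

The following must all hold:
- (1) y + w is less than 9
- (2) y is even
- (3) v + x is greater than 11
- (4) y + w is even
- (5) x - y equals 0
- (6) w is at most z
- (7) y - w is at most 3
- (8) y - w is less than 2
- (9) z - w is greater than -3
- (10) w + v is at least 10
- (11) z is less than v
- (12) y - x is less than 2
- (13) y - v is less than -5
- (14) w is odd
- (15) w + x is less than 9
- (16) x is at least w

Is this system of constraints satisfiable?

Constraint 2 makes y even and constraint 14 makes w odd, so y + w must be odd. Constraint 4 says y + w is even — contradiction.

Unsatisfiable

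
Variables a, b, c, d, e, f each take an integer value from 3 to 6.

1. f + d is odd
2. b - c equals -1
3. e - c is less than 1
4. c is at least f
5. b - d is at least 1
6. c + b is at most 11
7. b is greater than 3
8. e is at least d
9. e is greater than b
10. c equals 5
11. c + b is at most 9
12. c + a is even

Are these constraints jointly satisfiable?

The assignment a = 5, b = 4, c = 5, d = 3, e = 5, f = 4 works:
  constraint 2 holds since b - c = -1.
  constraint 3 holds since e - c = 0.
The rest check out directly.

Satisfiable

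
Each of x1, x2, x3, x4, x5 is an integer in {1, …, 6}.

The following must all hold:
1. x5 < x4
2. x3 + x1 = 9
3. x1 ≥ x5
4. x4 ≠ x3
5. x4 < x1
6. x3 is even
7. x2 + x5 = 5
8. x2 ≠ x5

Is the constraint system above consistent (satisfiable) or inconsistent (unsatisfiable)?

Try x1 = 5, x2 = 4, x3 = 4, x4 = 2, x5 = 1.
Check constraint 2: x3 + x1 = 9; constraint 6: x3 = 4 is even; constraint 7: x2 + x5 = 5. The remaining constraints are straightforward to verify.

Satisfiable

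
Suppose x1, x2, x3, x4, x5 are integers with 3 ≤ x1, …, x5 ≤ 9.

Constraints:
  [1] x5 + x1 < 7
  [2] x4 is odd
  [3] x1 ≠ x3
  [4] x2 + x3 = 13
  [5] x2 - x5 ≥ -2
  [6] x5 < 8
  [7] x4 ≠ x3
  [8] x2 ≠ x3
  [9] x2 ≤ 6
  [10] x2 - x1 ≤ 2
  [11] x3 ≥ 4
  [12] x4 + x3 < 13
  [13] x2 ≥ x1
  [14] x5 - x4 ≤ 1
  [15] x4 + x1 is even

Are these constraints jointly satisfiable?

Satisfiable

One satisfying assignment is x1 = 3, x2 = 4, x3 = 9, x4 = 3, x5 = 3.
For the less obvious constraints — constraint 1: x5 + x1 = 6; constraint 4: x2 + x3 = 13; constraint 5: x2 - x5 = 1 — and the others hold by inspection.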